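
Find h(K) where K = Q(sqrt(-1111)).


K = Q(sqrt(-1111)). d mod 4 = 1, so D = disc(K) = d = -1111
h(K) equals the number of primitive reduced positive-definite forms (a, b, c) = a*x^2 + b*x*y + c*y^2 with b^2 - 4ac = D,
where reduced means |b| <= a <= c, with b >= 0 whenever |b| = a or a = c, and primitive means gcd(a, b, c) = 1.
Reduced forces 3a^2 <= |D| = 1111, so 1 <= a <= 19; b must have the parity of D, and c = (b^2 - D)/(4a) must be an integer >= a.
Enumerate a = 1..19, b in [-a, a]:
  a=1: (1, 1, 278)  [1]
  a=2: (2, -1, 139), (2, 1, 139)  [2]
  a=3: none
  a=4: (4, -3, 70), (4, 3, 70)  [2]
  a=5: (5, -3, 56), (5, 3, 56)  [2]
  a=6: none
  a=7: (7, -3, 40), (7, 3, 40)  [2]
  a=8: (8, -3, 35), (8, 3, 35)  [2]
  a=9: none
  a=10: (10, -7, 29), (10, -3, 28), (10, 3, 28), (10, 7, 29)  [4]
  a=11: (11, 11, 28)  [1]
  a=12..13: none
  a=14: (14, -11, 22), (14, -3, 20), (14, 3, 20), (14, 11, 22)  [4]
  a=15: none
  a=16: (16, -13, 20), (16, 13, 20)  [2]
  a=17..19: none
Total reduced forms: 1 + 2 + 2 + 2 + 2 + 2 + 4 + 1 + 4 + 2 = 22
h = 22

22


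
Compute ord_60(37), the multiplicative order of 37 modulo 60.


We want ord_60(37), the smallest k >= 1 with 37^k = 1 mod 60.
n = 60 = 2^2 * 3 * 5, phi(60) = 16; the order divides phi(n).
Divisors of 16: 1, 2, 4, 8, 16
Repeated squaring mod 60: 37^1 = 37, 37^2 = 49, 37^4 = 1, 37^8 = 1, 37^16 = 1
Test divisors in increasing order:
  k=1: 37^1 = 37 mod 60
  k=2: 37^2 = 49 mod 60
  k=4: 37^4 = 1 mod 60  <- first divisor giving 1
Order = 4

4


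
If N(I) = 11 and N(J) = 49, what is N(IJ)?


N(IJ) = N(I) * N(J)
= 11 * 49
= 539

539


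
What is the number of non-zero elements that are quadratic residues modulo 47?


For prime p, the number of non-zero quadratic residues is (p-1)/2.
= (47-1)/2
= 23

23


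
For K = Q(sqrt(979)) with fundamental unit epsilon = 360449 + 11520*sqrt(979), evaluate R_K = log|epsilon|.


epsilon = 360449 + 11520*sqrt(979)
= 720898.0000
R = ln(720898.0000)
= 13.4883

13.4883


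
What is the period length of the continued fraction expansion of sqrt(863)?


Run the CF algorithm for sqrt(863).
a_0 = floor(sqrt(863)) = 29; set m_0=0, q_0=1.
Recurrence: m' = q*a - m,  q' = (d - m'^2)/q,  a' = floor((a_0 + m')/q').
  step 1: m=29, q=22, a=2
  step 2: m=15, q=29, a=1
  step 3: m=14, q=23, a=1
  step 4: m=9, q=34, a=1
  step 5: m=25, q=7, a=7
  step 6: m=24, q=41, a=1
  step 7: m=17, q=14, a=3
  step 8: m=25, q=17, a=3
  step 9: m=26, q=11, a=5
  step 10: m=29, q=2, a=29
  step 11: m=29, q=11, a=5
  step 12: m=26, q=17, a=3
  step 13: m=25, q=14, a=3
  step 14: m=17, q=41, a=1
  step 15: m=24, q=7, a=7
  step 16: m=25, q=34, a=1
  step 17: m=9, q=23, a=1
  step 18: m=14, q=29, a=1
  step 19: m=15, q=22, a=2
  step 20: m=29, q=1, a=58
a_20 = 2*a_0 = 58, so the period closes here.
sqrt(863) = [29; 2, 1, 1, 1, 7, 1, 3, 3, 5, 29, 5, 3, 3, 1, 7, 1, 1, 1, 2, 58]
Period length = 20

20


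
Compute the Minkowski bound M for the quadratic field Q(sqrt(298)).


d = 298, d mod 4 = 2, so disc(K) = 4d = 1192; |disc(K)| = 1192
Real quadratic field, so n = 2, s = r2 = 0, r1 = 2
M = (n!/n^n) * (4/pi)^s * sqrt(|disc(K)|) = (2!/2^2) * (4/pi)^0 * sqrt(1192)
= 0.5 * 1.000000 * 34.525353
= 17.2627

17.2627


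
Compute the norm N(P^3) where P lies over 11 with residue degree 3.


N(P^a) = p^(a*f)
= 11^(3*3)
= 11^9
= 2357947691

2357947691


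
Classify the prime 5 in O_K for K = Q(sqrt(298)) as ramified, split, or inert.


K = Q(sqrt(298)). Since d mod 4 = 2, disc(K) = 1192.
Check p | disc: 1192 mod 5 = 2.
p does not divide disc. Compute Legendre symbol (d/p):
3^((5-1)/2) mod 5 = -1
(d/p) = -1, so p is inert: (p) stays prime with e=1, f=2, g=1.
Therefore p is inert.

inert


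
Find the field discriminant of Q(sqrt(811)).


For K = Q(sqrt(d)) with d squarefree: disc(K) = d if d = 1 mod 4, and disc(K) = 4d if d = 2 or 3 mod 4.
Here d = 811, and d mod 4 = 3.
d = 3 mod 4, not 1 (O_K = Z[sqrt(d)]), so disc(K) = 4d = 4 * (811) = 3244

3244


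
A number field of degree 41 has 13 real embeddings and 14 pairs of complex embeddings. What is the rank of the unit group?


By Dirichlet's unit theorem:
rank = r1 + r2 - 1
= 13 + 14 - 1
= 26

26


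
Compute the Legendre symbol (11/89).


p = 89 is prime, so compute (11/89) with the reciprocity algorithm (Jacobi-symbol steps: pull out 2s via (2/n), flip via reciprocity, reduce):
  reciprocity: (11/89) -> +(89/11)
  reduce: (1/11)
  (1/11) = 1
Product of signs = 1
(11/89) = 1

1


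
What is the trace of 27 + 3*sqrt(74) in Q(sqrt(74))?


Tr(a + b*sqrt(d)) = (a + b*sqrt(d)) + (a - b*sqrt(d)) = 2a
= 2 * (27)
= 54

54


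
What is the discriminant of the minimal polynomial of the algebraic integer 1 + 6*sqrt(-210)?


The element 1 + 6*sqrt(-210) has minimal polynomial:
x^2 - 2*x + 7561
Discriminant = (-2)^2 - 4*(7561)
= 4 - 30244
= -30240

-30240


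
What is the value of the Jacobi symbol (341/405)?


Compute (341/405) via quadratic reciprocity:
  reciprocity: (341/405) -> +(405/341)
  reduce: (64/341)
  pull out 2: (2/341) = -1  (since 341 mod 8 = 5)
  pull out 2: (2/341) = -1  (since 341 mod 8 = 5)
  pull out 2: (2/341) = -1  (since 341 mod 8 = 5)
  pull out 2: (2/341) = -1  (since 341 mod 8 = 5)
  pull out 2: (2/341) = -1  (since 341 mod 8 = 5)
  pull out 2: (2/341) = -1  (since 341 mod 8 = 5)
  (1/341) = 1
Product of signs = 1

1


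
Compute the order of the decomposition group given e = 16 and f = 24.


|D_P| = e * f
= 16 * 24
= 384

384


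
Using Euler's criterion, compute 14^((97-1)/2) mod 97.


p = 97 is prime and the exponent is (p-1)/2 = 48, so by Euler's criterion 14^48 = (14/97) = +1 or -1 mod 97.
Compute by square-and-multiply:
  48 = 32 + 16 (binary 110000)
  Repeated squaring mod 97: 14^1 = 14, 14^2 = 2, 14^4 = 4, 14^8 = 16, 14^16 = 62, 14^32 = 61
  14^48 = 14^32 * 14^16 = 61 * 62 mod 97
    61 * 62 = 3782 = 96 mod 97
  14^48 = 96 mod 97
Result 96 = p - 1 = -1 mod 97: 14 is a quadratic non-residue mod 97. As a residue in [0, p-1] the value is 96.
14^48 mod 97 = 96

96


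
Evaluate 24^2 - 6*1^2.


x^2 - d*y^2
= 24^2 - 6*1^2
= 576 - 6
= 570

570


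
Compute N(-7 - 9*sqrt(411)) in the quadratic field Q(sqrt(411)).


N(a + b*sqrt(d)) = a^2 - d*b^2
= (-7)^2 - (411)*(-9)^2
= 49 - 33291
= -33242

-33242


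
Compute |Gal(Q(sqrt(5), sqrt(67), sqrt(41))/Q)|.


The 3 square roots of distinct primes are multiplicatively independent over Q,
so [K:Q] = 2^3 and Gal(K/Q) is isomorphic to (Z/2Z)^3.
|Gal| = 2^3 = 8

8


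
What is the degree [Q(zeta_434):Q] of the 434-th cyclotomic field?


The degree equals Euler's totient phi(434).
434 = 2 * 7 * 31
phi(434) = 180

180


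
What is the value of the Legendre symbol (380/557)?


p = 557 is prime, so compute (380/557) with the reciprocity algorithm (Jacobi-symbol steps: pull out 2s via (2/n), flip via reciprocity, reduce):
  pull out 2: (2/557) = -1  (since 557 mod 8 = 5)
  pull out 2: (2/557) = -1  (since 557 mod 8 = 5)
  reciprocity: (95/557) -> +(557/95)
  reduce: (82/95)
  pull out 2: (2/95) = +1  (since 95 mod 8 = 7)
  reciprocity: (41/95) -> +(95/41)
  reduce: (13/41)
  reciprocity: (13/41) -> +(41/13)
  reduce: (2/13)
  pull out 2: (2/13) = -1  (since 13 mod 8 = 5)
  (1/13) = 1
Product of signs = -1
(380/557) = -1

-1


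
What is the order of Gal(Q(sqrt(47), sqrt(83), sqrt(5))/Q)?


The 3 square roots of distinct primes are multiplicatively independent over Q,
so [K:Q] = 2^3 and Gal(K/Q) is isomorphic to (Z/2Z)^3.
|Gal| = 2^3 = 8

8


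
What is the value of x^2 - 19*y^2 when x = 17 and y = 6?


x^2 - d*y^2
= 17^2 - 19*6^2
= 289 - 684
= -395

-395


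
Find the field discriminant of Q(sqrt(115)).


For K = Q(sqrt(d)) with d squarefree: disc(K) = d if d = 1 mod 4, and disc(K) = 4d if d = 2 or 3 mod 4.
Here d = 115, and d mod 4 = 3.
d = 3 mod 4, not 1 (O_K = Z[sqrt(d)]), so disc(K) = 4d = 4 * (115) = 460

460


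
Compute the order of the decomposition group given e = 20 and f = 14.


|D_P| = e * f
= 20 * 14
= 280

280


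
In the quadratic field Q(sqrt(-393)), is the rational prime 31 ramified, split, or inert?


K = Q(sqrt(-393)). Since d mod 4 = 3, disc(K) = -1572.
Check p | disc: -1572 mod 31 = 9.
p does not divide disc. Compute Legendre symbol (d/p):
10^((31-1)/2) mod 31 = 1
(d/p) = 1, so p splits: (p) = P*P' with e=1, f=1, g=2.
Therefore p is split.

split


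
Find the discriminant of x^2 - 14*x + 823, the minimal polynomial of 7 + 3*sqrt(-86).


The element 7 + 3*sqrt(-86) has minimal polynomial:
x^2 - 14*x + 823
Discriminant = (-14)^2 - 4*(823)
= 196 - 3292
= -3096

-3096


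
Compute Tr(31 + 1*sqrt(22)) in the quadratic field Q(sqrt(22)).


Tr(a + b*sqrt(d)) = (a + b*sqrt(d)) + (a - b*sqrt(d)) = 2a
= 2 * (31)
= 62

62


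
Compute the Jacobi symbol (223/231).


Compute (223/231) via quadratic reciprocity:
  reciprocity: (223/231) -> -(231/223)
  reduce: (8/223)
  pull out 2: (2/223) = +1  (since 223 mod 8 = 7)
  pull out 2: (2/223) = +1  (since 223 mod 8 = 7)
  pull out 2: (2/223) = +1  (since 223 mod 8 = 7)
  (1/223) = 1
Product of signs = -1

-1


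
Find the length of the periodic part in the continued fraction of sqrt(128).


Run the CF algorithm for sqrt(128).
a_0 = floor(sqrt(128)) = 11; set m_0=0, q_0=1.
Recurrence: m' = q*a - m,  q' = (d - m'^2)/q,  a' = floor((a_0 + m')/q').
  step 1: m=11, q=7, a=3
  step 2: m=10, q=4, a=5
  step 3: m=10, q=7, a=3
  step 4: m=11, q=1, a=22
a_4 = 2*a_0 = 22, so the period closes here.
sqrt(128) = [11; 3, 5, 3, 22]
Period length = 4

4


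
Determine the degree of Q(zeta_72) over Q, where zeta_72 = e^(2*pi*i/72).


The degree equals Euler's totient phi(72).
72 = 2^3 * 3^2
phi(72) = 24

24


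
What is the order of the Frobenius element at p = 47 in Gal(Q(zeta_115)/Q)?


The Frobenius at p in Gal(Q(zeta_n)/Q) = (Z/nZ)* is the class of p, so its order is ord_115(47), the smallest k >= 1 with 47^k = 1 mod 115.
n = 115 = 5 * 23, phi(115) = 88; the order divides phi(n).
Divisors of 88: 1, 2, 4, 8, 11, 22, 44, 88
Repeated squaring mod 115: 47^1 = 47, 47^2 = 24, 47^4 = 1, 47^8 = 1, 47^16 = 1, 47^32 = 1, 47^64 = 1
Test divisors in increasing order:
  k=1: 47^1 = 47 mod 115
  k=2: 47^2 = 24 mod 115
  k=4: 47^4 = 1 mod 115  <- first divisor giving 1
Order = 4

4


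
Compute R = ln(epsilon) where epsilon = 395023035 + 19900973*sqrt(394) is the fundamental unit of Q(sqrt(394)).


epsilon = 395023035 + 19900973*sqrt(394)
= 7.9005e+08
R = ln(7.9005e+08)
= 20.4876

20.4876


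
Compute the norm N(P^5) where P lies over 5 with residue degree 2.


N(P^a) = p^(a*f)
= 5^(5*2)
= 5^10
= 9765625

9765625


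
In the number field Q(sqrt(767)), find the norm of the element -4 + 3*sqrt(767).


N(a + b*sqrt(d)) = a^2 - d*b^2
= (-4)^2 - (767)*(3)^2
= 16 - 6903
= -6887

-6887


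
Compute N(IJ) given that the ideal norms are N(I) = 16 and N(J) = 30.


N(IJ) = N(I) * N(J)
= 16 * 30
= 480

480


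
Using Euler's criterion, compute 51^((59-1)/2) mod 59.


p = 59 is prime and the exponent is (p-1)/2 = 29, so by Euler's criterion 51^29 = (51/59) = +1 or -1 mod 59.
Compute by square-and-multiply:
  29 = 16 + 8 + 4 + 1 (binary 11101)
  Repeated squaring mod 59: 51^1 = 51, 51^2 = 5, 51^4 = 25, 51^8 = 35, 51^16 = 45
  51^29 = 51^16 * 51^8 * 51^4 * 51^1 = 45 * 35 * 25 * 51 mod 59
    45 * 35 = 1575 = 41 mod 59
    41 * 25 = 1025 = 22 mod 59
    22 * 51 = 1122 = 1 mod 59
  51^29 = 1 mod 59
Result 1: 51 is a quadratic residue mod 59.
51^29 mod 59 = 1

1


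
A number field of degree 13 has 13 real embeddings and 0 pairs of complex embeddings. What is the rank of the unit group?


By Dirichlet's unit theorem:
rank = r1 + r2 - 1
= 13 + 0 - 1
= 12

12


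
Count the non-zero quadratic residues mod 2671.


For prime p, the number of non-zero quadratic residues is (p-1)/2.
= (2671-1)/2
= 1335

1335


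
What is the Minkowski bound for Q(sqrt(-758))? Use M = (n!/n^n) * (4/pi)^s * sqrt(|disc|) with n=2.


d = -758, d mod 4 = 2, so disc(K) = 4d = -3032; |disc(K)| = 3032
Imaginary quadratic field, so n = 2, s = r2 = 1, r1 = 0
M = (n!/n^n) * (4/pi)^s * sqrt(|disc(K)|) = (2!/2^2) * (4/pi)^1 * sqrt(3032)
= 0.5 * 1.273240 * 55.063600
= 35.0546

35.0546


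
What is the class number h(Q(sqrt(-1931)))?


K = Q(sqrt(-1931)). d mod 4 = 1, so D = disc(K) = d = -1931
h(K) equals the number of primitive reduced positive-definite forms (a, b, c) = a*x^2 + b*x*y + c*y^2 with b^2 - 4ac = D,
where reduced means |b| <= a <= c, with b >= 0 whenever |b| = a or a = c, and primitive means gcd(a, b, c) = 1.
Reduced forces 3a^2 <= |D| = 1931, so 1 <= a <= 25; b must have the parity of D, and c = (b^2 - D)/(4a) must be an integer >= a.
Enumerate a = 1..25, b in [-a, a]:
  a=1: (1, 1, 483)  [1]
  a=2: none
  a=3: (3, -1, 161), (3, 1, 161)  [2]
  a=4: none
  a=5: (5, -3, 97), (5, 3, 97)  [2]
  a=6: none
  a=7: (7, -1, 69), (7, 1, 69)  [2]
  a=8: none
  a=9: (9, -7, 55), (9, 7, 55)  [2]
  a=10: none
  a=11: (11, -7, 45), (11, 7, 45)  [2]
  a=12..14: none
  a=15: (15, -13, 35), (15, -7, 33), (15, 7, 33), (15, 13, 35)  [4]
  a=16..18: none
  a=19: (19, -11, 27), (19, 11, 27)  [2]
  a=20: none
  a=21: (21, -13, 25), (21, -1, 23), (21, 1, 23), (21, 13, 25)  [4]
  a=22..25: none
Total reduced forms: 1 + 2 + 2 + 2 + 2 + 2 + 4 + 2 + 4 = 21
h = 21

21


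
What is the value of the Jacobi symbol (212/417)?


Compute (212/417) via quadratic reciprocity:
  pull out 2: (2/417) = +1  (since 417 mod 8 = 1)
  pull out 2: (2/417) = +1  (since 417 mod 8 = 1)
  reciprocity: (53/417) -> +(417/53)
  reduce: (46/53)
  pull out 2: (2/53) = -1  (since 53 mod 8 = 5)
  reciprocity: (23/53) -> +(53/23)
  reduce: (7/23)
  reciprocity: (7/23) -> -(23/7)
  reduce: (2/7)
  pull out 2: (2/7) = +1  (since 7 mod 8 = 7)
  (1/7) = 1
Product of signs = 1

1


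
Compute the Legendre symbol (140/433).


p = 433 is prime, so compute (140/433) with the reciprocity algorithm (Jacobi-symbol steps: pull out 2s via (2/n), flip via reciprocity, reduce):
  pull out 2: (2/433) = +1  (since 433 mod 8 = 1)
  pull out 2: (2/433) = +1  (since 433 mod 8 = 1)
  reciprocity: (35/433) -> +(433/35)
  reduce: (13/35)
  reciprocity: (13/35) -> +(35/13)
  reduce: (9/13)
  reciprocity: (9/13) -> +(13/9)
  reduce: (4/9)
  pull out 2: (2/9) = +1  (since 9 mod 8 = 1)
  pull out 2: (2/9) = +1  (since 9 mod 8 = 1)
  (1/9) = 1
Product of signs = 1
(140/433) = 1

1


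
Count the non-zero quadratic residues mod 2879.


For prime p, the number of non-zero quadratic residues is (p-1)/2.
= (2879-1)/2
= 1439

1439


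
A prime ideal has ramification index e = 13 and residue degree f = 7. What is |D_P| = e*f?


|D_P| = e * f
= 13 * 7
= 91

91


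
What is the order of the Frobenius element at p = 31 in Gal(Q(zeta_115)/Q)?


The Frobenius at p in Gal(Q(zeta_n)/Q) = (Z/nZ)* is the class of p, so its order is ord_115(31), the smallest k >= 1 with 31^k = 1 mod 115.
n = 115 = 5 * 23, phi(115) = 88; the order divides phi(n).
Divisors of 88: 1, 2, 4, 8, 11, 22, 44, 88
Repeated squaring mod 115: 31^1 = 31, 31^2 = 41, 31^4 = 71, 31^8 = 96, 31^16 = 16, 31^32 = 26, 31^64 = 101
Test divisors in increasing order:
  k=1: 31^1 = 31 mod 115
  k=2: 31^2 = 41 mod 115
  k=4: 31^4 = 71 mod 115
  k=8: 31^8 = 96 mod 115
  k=11: 31^11 = 96 * 41 * 31 = 1 mod 115  <- first divisor giving 1
Order = 11

11


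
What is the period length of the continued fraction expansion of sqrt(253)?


Run the CF algorithm for sqrt(253).
a_0 = floor(sqrt(253)) = 15; set m_0=0, q_0=1.
Recurrence: m' = q*a - m,  q' = (d - m'^2)/q,  a' = floor((a_0 + m')/q').
  step 1: m=15, q=28, a=1
  step 2: m=13, q=3, a=9
  step 3: m=14, q=19, a=1
  step 4: m=5, q=12, a=1
  step 5: m=7, q=17, a=1
  step 6: m=10, q=9, a=2
  step 7: m=8, q=21, a=1
  step 8: m=13, q=4, a=7
  step 9: m=15, q=7, a=4
  step 10: m=13, q=12, a=2
  step 11: m=11, q=11, a=2
  step 12: m=11, q=12, a=2
  step 13: m=13, q=7, a=4
  step 14: m=15, q=4, a=7
  step 15: m=13, q=21, a=1
  step 16: m=8, q=9, a=2
  step 17: m=10, q=17, a=1
  step 18: m=7, q=12, a=1
  step 19: m=5, q=19, a=1
  step 20: m=14, q=3, a=9
  step 21: m=13, q=28, a=1
  step 22: m=15, q=1, a=30
a_22 = 2*a_0 = 30, so the period closes here.
sqrt(253) = [15; 1, 9, 1, 1, 1, 2, 1, 7, 4, 2, 2, 2, 4, 7, 1, 2, 1, 1, 1, 9, 1, 30]
Period length = 22

22


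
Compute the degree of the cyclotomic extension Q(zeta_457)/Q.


The degree equals Euler's totient phi(457).
457 = 457
phi(457) = 456

456


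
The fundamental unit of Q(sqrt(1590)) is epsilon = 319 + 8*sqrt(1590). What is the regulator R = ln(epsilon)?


epsilon = 319 + 8*sqrt(1590)
= 637.9984
R = ln(637.9984)
= 6.4583

6.4583


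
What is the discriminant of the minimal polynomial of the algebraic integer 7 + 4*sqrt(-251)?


The element 7 + 4*sqrt(-251) has minimal polynomial:
x^2 - 14*x + 4065
Discriminant = (-14)^2 - 4*(4065)
= 196 - 16260
= -16064

-16064


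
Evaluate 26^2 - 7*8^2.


x^2 - d*y^2
= 26^2 - 7*8^2
= 676 - 448
= 228

228


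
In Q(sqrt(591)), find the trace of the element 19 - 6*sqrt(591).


Tr(a + b*sqrt(d)) = (a + b*sqrt(d)) + (a - b*sqrt(d)) = 2a
= 2 * (19)
= 38

38


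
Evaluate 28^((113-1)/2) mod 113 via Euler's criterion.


p = 113 is prime and the exponent is (p-1)/2 = 56, so by Euler's criterion 28^56 = (28/113) = +1 or -1 mod 113.
Compute by square-and-multiply:
  56 = 32 + 16 + 8 (binary 111000)
  Repeated squaring mod 113: 28^1 = 28, 28^2 = 106, 28^4 = 49, 28^8 = 28, 28^16 = 106, 28^32 = 49
  28^56 = 28^32 * 28^16 * 28^8 = 49 * 106 * 28 mod 113
    49 * 106 = 5194 = 109 mod 113
    109 * 28 = 3052 = 1 mod 113
  28^56 = 1 mod 113
Result 1: 28 is a quadratic residue mod 113.
28^56 mod 113 = 1

1


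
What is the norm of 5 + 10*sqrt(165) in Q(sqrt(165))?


N(a + b*sqrt(d)) = a^2 - d*b^2
= (5)^2 - (165)*(10)^2
= 25 - 16500
= -16475

-16475


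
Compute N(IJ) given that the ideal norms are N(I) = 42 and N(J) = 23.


N(IJ) = N(I) * N(J)
= 42 * 23
= 966

966


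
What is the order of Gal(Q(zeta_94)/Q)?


|Gal(Q(zeta_94)/Q)| = phi(94)
= 46

46


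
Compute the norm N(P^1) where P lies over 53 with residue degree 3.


N(P^a) = p^(a*f)
= 53^(1*3)
= 53^3
= 148877

148877


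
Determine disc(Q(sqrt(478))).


For K = Q(sqrt(d)) with d squarefree: disc(K) = d if d = 1 mod 4, and disc(K) = 4d if d = 2 or 3 mod 4.
Here d = 478, and d mod 4 = 2.
d = 2 mod 4, not 1 (O_K = Z[sqrt(d)]), so disc(K) = 4d = 4 * (478) = 1912

1912


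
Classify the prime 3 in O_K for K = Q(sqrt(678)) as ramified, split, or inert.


K = Q(sqrt(678)). Since d mod 4 = 2, disc(K) = 2712.
Check p | disc: 2712 mod 3 = 0.
p divides disc, so p ramifies: (p) = P^2 with e=2, f=1, g=1.
Therefore p is ramified.

ramified


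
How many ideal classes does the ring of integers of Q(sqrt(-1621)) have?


K = Q(sqrt(-1621)). d mod 4 = 3, so D = disc(K) = 4d = -6484
h(K) equals the number of primitive reduced positive-definite forms (a, b, c) = a*x^2 + b*x*y + c*y^2 with b^2 - 4ac = D,
where reduced means |b| <= a <= c, with b >= 0 whenever |b| = a or a = c, and primitive means gcd(a, b, c) = 1.
Reduced forces 3a^2 <= |D| = 6484, so 1 <= a <= 46; b must have the parity of D, and c = (b^2 - D)/(4a) must be an integer >= a.
Enumerate a = 1..46, b in [-a, a]:
  a=1: (1, 0, 1621)  [1]
  a=2: (2, 2, 811)  [1]
  a=3..4: none
  a=5: (5, -4, 325), (5, 4, 325)  [2]
  a=6..9: none
  a=10: (10, -6, 163), (10, 6, 163)  [2]
  a=11..12: none
  a=13: (13, -4, 125), (13, 4, 125)  [2]
  a=14..22: none
  a=23: (23, -18, 74), (23, 18, 74)  [2]
  a=24: none
  a=25: (25, -4, 65), (25, 4, 65)  [2]
  a=26: (26, -22, 67), (26, 22, 67)  [2]
  a=27..36: none
  a=37: (37, -18, 46), (37, 18, 46)  [2]
  a=38..42: none
  a=43: (43, -40, 47), (43, 40, 47)  [2]
  a=44..46: none
Total reduced forms: 1 + 1 + 2 + 2 + 2 + 2 + 2 + 2 + 2 + 2 = 18
h = 18

18


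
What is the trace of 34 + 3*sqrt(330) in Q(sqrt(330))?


Tr(a + b*sqrt(d)) = (a + b*sqrt(d)) + (a - b*sqrt(d)) = 2a
= 2 * (34)
= 68

68


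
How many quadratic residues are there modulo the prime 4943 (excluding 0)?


For prime p, the number of non-zero quadratic residues is (p-1)/2.
= (4943-1)/2
= 2471

2471


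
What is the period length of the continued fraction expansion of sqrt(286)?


Run the CF algorithm for sqrt(286).
a_0 = floor(sqrt(286)) = 16; set m_0=0, q_0=1.
Recurrence: m' = q*a - m,  q' = (d - m'^2)/q,  a' = floor((a_0 + m')/q').
  step 1: m=16, q=30, a=1
  step 2: m=14, q=3, a=10
  step 3: m=16, q=10, a=3
  step 4: m=14, q=9, a=3
  step 5: m=13, q=13, a=2
  step 6: m=13, q=9, a=3
  step 7: m=14, q=10, a=3
  step 8: m=16, q=3, a=10
  step 9: m=14, q=30, a=1
  step 10: m=16, q=1, a=32
a_10 = 2*a_0 = 32, so the period closes here.
sqrt(286) = [16; 1, 10, 3, 3, 2, 3, 3, 10, 1, 32]
Period length = 10

10


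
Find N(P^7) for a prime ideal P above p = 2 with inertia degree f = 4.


N(P^a) = p^(a*f)
= 2^(7*4)
= 2^28
= 268435456

268435456


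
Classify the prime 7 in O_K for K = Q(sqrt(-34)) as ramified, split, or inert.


K = Q(sqrt(-34)). Since d mod 4 = 2, disc(K) = -136.
Check p | disc: -136 mod 7 = 4.
p does not divide disc. Compute Legendre symbol (d/p):
1^((7-1)/2) mod 7 = 1
(d/p) = 1, so p splits: (p) = P*P' with e=1, f=1, g=2.
Therefore p is split.

split


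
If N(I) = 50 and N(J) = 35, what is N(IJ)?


N(IJ) = N(I) * N(J)
= 50 * 35
= 1750

1750


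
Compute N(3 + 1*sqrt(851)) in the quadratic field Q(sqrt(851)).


N(a + b*sqrt(d)) = a^2 - d*b^2
= (3)^2 - (851)*(1)^2
= 9 - 851
= -842

-842


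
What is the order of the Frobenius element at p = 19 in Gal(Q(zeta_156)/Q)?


The Frobenius at p in Gal(Q(zeta_n)/Q) = (Z/nZ)* is the class of p, so its order is ord_156(19), the smallest k >= 1 with 19^k = 1 mod 156.
n = 156 = 2^2 * 3 * 13, phi(156) = 48; the order divides phi(n).
Divisors of 48: 1, 2, 3, 4, 6, 8, 12, 16, 24, 48
Repeated squaring mod 156: 19^1 = 19, 19^2 = 49, 19^4 = 61, 19^8 = 133, 19^16 = 61, 19^32 = 133
Test divisors in increasing order:
  k=1: 19^1 = 19 mod 156
  k=2: 19^2 = 49 mod 156
  k=3: 19^3 = 49 * 19 = 151 mod 156
  k=4: 19^4 = 61 mod 156
  k=6: 19^6 = 61 * 49 = 25 mod 156
  k=8: 19^8 = 133 mod 156
  k=12: 19^12 = 133 * 61 = 1 mod 156  <- first divisor giving 1
Order = 12

12


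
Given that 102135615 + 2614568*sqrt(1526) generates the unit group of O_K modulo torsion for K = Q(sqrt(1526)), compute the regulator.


epsilon = 102135615 + 2614568*sqrt(1526)
= 2.0427e+08
R = ln(2.0427e+08)
= 19.1350

19.1350


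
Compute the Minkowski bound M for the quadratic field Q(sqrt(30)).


d = 30, d mod 4 = 2, so disc(K) = 4d = 120; |disc(K)| = 120
Real quadratic field, so n = 2, s = r2 = 0, r1 = 2
M = (n!/n^n) * (4/pi)^s * sqrt(|disc(K)|) = (2!/2^2) * (4/pi)^0 * sqrt(120)
= 0.5 * 1.000000 * 10.954451
= 5.4772

5.4772


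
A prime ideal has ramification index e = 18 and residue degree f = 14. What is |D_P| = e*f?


|D_P| = e * f
= 18 * 14
= 252

252


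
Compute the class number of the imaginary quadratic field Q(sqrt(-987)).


K = Q(sqrt(-987)). d mod 4 = 1, so D = disc(K) = d = -987
h(K) equals the number of primitive reduced positive-definite forms (a, b, c) = a*x^2 + b*x*y + c*y^2 with b^2 - 4ac = D,
where reduced means |b| <= a <= c, with b >= 0 whenever |b| = a or a = c, and primitive means gcd(a, b, c) = 1.
Reduced forces 3a^2 <= |D| = 987, so 1 <= a <= 18; b must have the parity of D, and c = (b^2 - D)/(4a) must be an integer >= a.
Enumerate a = 1..18, b in [-a, a]:
  a=1: (1, 1, 247)  [1]
  a=2: none
  a=3: (3, 3, 83)  [1]
  a=4..6: none
  a=7: (7, 7, 37)  [1]
  a=8..10: none
  a=11: (11, -5, 23), (11, 5, 23)  [2]
  a=12: none
  a=13: (13, -1, 19), (13, 1, 19)  [2]
  a=14..16: none
  a=17: (17, 13, 17)  [1]
  a=18: none
Total reduced forms: 1 + 1 + 1 + 2 + 2 + 1 = 8
h = 8

8


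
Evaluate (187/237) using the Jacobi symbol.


Compute (187/237) via quadratic reciprocity:
  reciprocity: (187/237) -> +(237/187)
  reduce: (50/187)
  pull out 2: (2/187) = -1  (since 187 mod 8 = 3)
  reciprocity: (25/187) -> +(187/25)
  reduce: (12/25)
  pull out 2: (2/25) = +1  (since 25 mod 8 = 1)
  pull out 2: (2/25) = +1  (since 25 mod 8 = 1)
  reciprocity: (3/25) -> +(25/3)
  reduce: (1/3)
  (1/3) = 1
Product of signs = -1

-1


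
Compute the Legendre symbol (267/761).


p = 761 is prime, so compute (267/761) with the reciprocity algorithm (Jacobi-symbol steps: pull out 2s via (2/n), flip via reciprocity, reduce):
  reciprocity: (267/761) -> +(761/267)
  reduce: (227/267)
  reciprocity: (227/267) -> -(267/227)
  reduce: (40/227)
  pull out 2: (2/227) = -1  (since 227 mod 8 = 3)
  pull out 2: (2/227) = -1  (since 227 mod 8 = 3)
  pull out 2: (2/227) = -1  (since 227 mod 8 = 3)
  reciprocity: (5/227) -> +(227/5)
  reduce: (2/5)
  pull out 2: (2/5) = -1  (since 5 mod 8 = 5)
  (1/5) = 1
Product of signs = -1
(267/761) = -1

-1


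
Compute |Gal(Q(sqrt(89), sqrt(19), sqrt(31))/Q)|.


The 3 square roots of distinct primes are multiplicatively independent over Q,
so [K:Q] = 2^3 and Gal(K/Q) is isomorphic to (Z/2Z)^3.
|Gal| = 2^3 = 8

8


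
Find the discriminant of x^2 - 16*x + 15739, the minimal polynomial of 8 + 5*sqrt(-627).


The element 8 + 5*sqrt(-627) has minimal polynomial:
x^2 - 16*x + 15739
Discriminant = (-16)^2 - 4*(15739)
= 256 - 62956
= -62700

-62700


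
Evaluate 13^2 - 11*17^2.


x^2 - d*y^2
= 13^2 - 11*17^2
= 169 - 3179
= -3010

-3010


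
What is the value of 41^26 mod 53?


p = 53 is prime and the exponent is (p-1)/2 = 26, so by Euler's criterion 41^26 = (41/53) = +1 or -1 mod 53.
Compute by square-and-multiply:
  26 = 16 + 8 + 2 (binary 11010)
  Repeated squaring mod 53: 41^1 = 41, 41^2 = 38, 41^4 = 13, 41^8 = 10, 41^16 = 47
  41^26 = 41^16 * 41^8 * 41^2 = 47 * 10 * 38 mod 53
    47 * 10 = 470 = 46 mod 53
    46 * 38 = 1748 = 52 mod 53
  41^26 = 52 mod 53
Result 52 = p - 1 = -1 mod 53: 41 is a quadratic non-residue mod 53. As a residue in [0, p-1] the value is 52.
41^26 mod 53 = 52

52


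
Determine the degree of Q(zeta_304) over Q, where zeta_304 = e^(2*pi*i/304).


The degree equals Euler's totient phi(304).
304 = 2^4 * 19
phi(304) = 144

144


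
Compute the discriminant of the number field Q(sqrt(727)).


For K = Q(sqrt(d)) with d squarefree: disc(K) = d if d = 1 mod 4, and disc(K) = 4d if d = 2 or 3 mod 4.
Here d = 727, and d mod 4 = 3.
d = 3 mod 4, not 1 (O_K = Z[sqrt(d)]), so disc(K) = 4d = 4 * (727) = 2908

2908


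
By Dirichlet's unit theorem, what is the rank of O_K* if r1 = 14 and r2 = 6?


By Dirichlet's unit theorem:
rank = r1 + r2 - 1
= 14 + 6 - 1
= 19

19


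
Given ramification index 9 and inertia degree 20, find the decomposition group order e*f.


|D_P| = e * f
= 9 * 20
= 180

180


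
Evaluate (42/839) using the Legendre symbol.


p = 839 is prime, so compute (42/839) with the reciprocity algorithm (Jacobi-symbol steps: pull out 2s via (2/n), flip via reciprocity, reduce):
  pull out 2: (2/839) = +1  (since 839 mod 8 = 7)
  reciprocity: (21/839) -> +(839/21)
  reduce: (20/21)
  pull out 2: (2/21) = -1  (since 21 mod 8 = 5)
  pull out 2: (2/21) = -1  (since 21 mod 8 = 5)
  reciprocity: (5/21) -> +(21/5)
  reduce: (1/5)
  (1/5) = 1
Product of signs = 1
(42/839) = 1

1


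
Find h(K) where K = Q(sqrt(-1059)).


K = Q(sqrt(-1059)). d mod 4 = 1, so D = disc(K) = d = -1059
h(K) equals the number of primitive reduced positive-definite forms (a, b, c) = a*x^2 + b*x*y + c*y^2 with b^2 - 4ac = D,
where reduced means |b| <= a <= c, with b >= 0 whenever |b| = a or a = c, and primitive means gcd(a, b, c) = 1.
Reduced forces 3a^2 <= |D| = 1059, so 1 <= a <= 18; b must have the parity of D, and c = (b^2 - D)/(4a) must be an integer >= a.
Enumerate a = 1..18, b in [-a, a]:
  a=1: (1, 1, 265)  [1]
  a=2: none
  a=3: (3, 3, 89)  [1]
  a=4: none
  a=5: (5, -1, 53), (5, 1, 53)  [2]
  a=6..14: none
  a=15: (15, -9, 19), (15, 9, 19)  [2]
  a=16..18: none
Total reduced forms: 1 + 1 + 2 + 2 = 6
h = 6

6


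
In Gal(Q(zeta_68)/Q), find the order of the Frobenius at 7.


The Frobenius at p in Gal(Q(zeta_n)/Q) = (Z/nZ)* is the class of p, so its order is ord_68(7), the smallest k >= 1 with 7^k = 1 mod 68.
n = 68 = 2^2 * 17, phi(68) = 32; the order divides phi(n).
Divisors of 32: 1, 2, 4, 8, 16, 32
Repeated squaring mod 68: 7^1 = 7, 7^2 = 49, 7^4 = 21, 7^8 = 33, 7^16 = 1, 7^32 = 1
Test divisors in increasing order:
  k=1: 7^1 = 7 mod 68
  k=2: 7^2 = 49 mod 68
  k=4: 7^4 = 21 mod 68
  k=8: 7^8 = 33 mod 68
  k=16: 7^16 = 1 mod 68  <- first divisor giving 1
Order = 16

16


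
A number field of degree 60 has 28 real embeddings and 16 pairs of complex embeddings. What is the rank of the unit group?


By Dirichlet's unit theorem:
rank = r1 + r2 - 1
= 28 + 16 - 1
= 43

43


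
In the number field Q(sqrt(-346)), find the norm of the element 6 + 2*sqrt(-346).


N(a + b*sqrt(d)) = a^2 - d*b^2
= (6)^2 - (-346)*(2)^2
= 36 + 1384
= 1420

1420


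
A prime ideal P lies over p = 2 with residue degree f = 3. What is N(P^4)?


N(P^a) = p^(a*f)
= 2^(4*3)
= 2^12
= 4096

4096


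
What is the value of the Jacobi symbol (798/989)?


Compute (798/989) via quadratic reciprocity:
  pull out 2: (2/989) = -1  (since 989 mod 8 = 5)
  reciprocity: (399/989) -> +(989/399)
  reduce: (191/399)
  reciprocity: (191/399) -> -(399/191)
  reduce: (17/191)
  reciprocity: (17/191) -> +(191/17)
  reduce: (4/17)
  pull out 2: (2/17) = +1  (since 17 mod 8 = 1)
  pull out 2: (2/17) = +1  (since 17 mod 8 = 1)
  (1/17) = 1
Product of signs = 1

1


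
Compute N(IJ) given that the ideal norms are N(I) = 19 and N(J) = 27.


N(IJ) = N(I) * N(J)
= 19 * 27
= 513

513


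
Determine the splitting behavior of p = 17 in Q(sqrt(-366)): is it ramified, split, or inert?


K = Q(sqrt(-366)). Since d mod 4 = 2, disc(K) = -1464.
Check p | disc: -1464 mod 17 = 15.
p does not divide disc. Compute Legendre symbol (d/p):
8^((17-1)/2) mod 17 = 1
(d/p) = 1, so p splits: (p) = P*P' with e=1, f=1, g=2.
Therefore p is split.

split


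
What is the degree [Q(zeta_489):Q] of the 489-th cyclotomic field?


The degree equals Euler's totient phi(489).
489 = 3 * 163
phi(489) = 324

324


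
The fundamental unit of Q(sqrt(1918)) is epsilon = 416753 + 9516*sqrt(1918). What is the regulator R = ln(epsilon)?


epsilon = 416753 + 9516*sqrt(1918)
= 833506.0000
R = ln(833506.0000)
= 13.6334

13.6334


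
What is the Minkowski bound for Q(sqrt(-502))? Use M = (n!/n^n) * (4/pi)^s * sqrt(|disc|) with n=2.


d = -502, d mod 4 = 2, so disc(K) = 4d = -2008; |disc(K)| = 2008
Imaginary quadratic field, so n = 2, s = r2 = 1, r1 = 0
M = (n!/n^n) * (4/pi)^s * sqrt(|disc(K)|) = (2!/2^2) * (4/pi)^1 * sqrt(2008)
= 0.5 * 1.273240 * 44.810713
= 28.5274

28.5274


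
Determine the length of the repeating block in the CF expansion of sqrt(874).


Run the CF algorithm for sqrt(874).
a_0 = floor(sqrt(874)) = 29; set m_0=0, q_0=1.
Recurrence: m' = q*a - m,  q' = (d - m'^2)/q,  a' = floor((a_0 + m')/q').
  step 1: m=29, q=33, a=1
  step 2: m=4, q=26, a=1
  step 3: m=22, q=15, a=3
  step 4: m=23, q=23, a=2
  step 5: m=23, q=15, a=3
  step 6: m=22, q=26, a=1
  step 7: m=4, q=33, a=1
  step 8: m=29, q=1, a=58
a_8 = 2*a_0 = 58, so the period closes here.
sqrt(874) = [29; 1, 1, 3, 2, 3, 1, 1, 58]
Period length = 8

8


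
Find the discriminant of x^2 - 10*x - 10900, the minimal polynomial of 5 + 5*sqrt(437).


The element 5 + 5*sqrt(437) has minimal polynomial:
x^2 - 10*x - 10900
Discriminant = (-10)^2 - 4*(-10900)
= 100 + 43600
= 43700

43700


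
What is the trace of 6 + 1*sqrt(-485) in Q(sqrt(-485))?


Tr(a + b*sqrt(d)) = (a + b*sqrt(d)) + (a - b*sqrt(d)) = 2a
= 2 * (6)
= 12

12


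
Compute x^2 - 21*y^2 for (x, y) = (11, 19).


x^2 - d*y^2
= 11^2 - 21*19^2
= 121 - 7581
= -7460

-7460


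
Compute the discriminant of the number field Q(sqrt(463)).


For K = Q(sqrt(d)) with d squarefree: disc(K) = d if d = 1 mod 4, and disc(K) = 4d if d = 2 or 3 mod 4.
Here d = 463, and d mod 4 = 3.
d = 3 mod 4, not 1 (O_K = Z[sqrt(d)]), so disc(K) = 4d = 4 * (463) = 1852

1852


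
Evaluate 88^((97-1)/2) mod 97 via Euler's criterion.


p = 97 is prime and the exponent is (p-1)/2 = 48, so by Euler's criterion 88^48 = (88/97) = +1 or -1 mod 97.
Compute by square-and-multiply:
  48 = 32 + 16 (binary 110000)
  Repeated squaring mod 97: 88^1 = 88, 88^2 = 81, 88^4 = 62, 88^8 = 61, 88^16 = 35, 88^32 = 61
  88^48 = 88^32 * 88^16 = 61 * 35 mod 97
    61 * 35 = 2135 = 1 mod 97
  88^48 = 1 mod 97
Result 1: 88 is a quadratic residue mod 97.
88^48 mod 97 = 1

1


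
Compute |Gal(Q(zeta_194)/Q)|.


|Gal(Q(zeta_194)/Q)| = phi(194)
= 96

96


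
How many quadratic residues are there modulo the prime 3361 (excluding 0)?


For prime p, the number of non-zero quadratic residues is (p-1)/2.
= (3361-1)/2
= 1680

1680


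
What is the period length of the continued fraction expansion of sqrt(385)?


Run the CF algorithm for sqrt(385).
a_0 = floor(sqrt(385)) = 19; set m_0=0, q_0=1.
Recurrence: m' = q*a - m,  q' = (d - m'^2)/q,  a' = floor((a_0 + m')/q').
  step 1: m=19, q=24, a=1
  step 2: m=5, q=15, a=1
  step 3: m=10, q=19, a=1
  step 4: m=9, q=16, a=1
  step 5: m=7, q=21, a=1
  step 6: m=14, q=9, a=3
  step 7: m=13, q=24, a=1
  step 8: m=11, q=11, a=2
  step 9: m=11, q=24, a=1
  step 10: m=13, q=9, a=3
  step 11: m=14, q=21, a=1
  step 12: m=7, q=16, a=1
  step 13: m=9, q=19, a=1
  step 14: m=10, q=15, a=1
  step 15: m=5, q=24, a=1
  step 16: m=19, q=1, a=38
a_16 = 2*a_0 = 38, so the period closes here.
sqrt(385) = [19; 1, 1, 1, 1, 1, 3, 1, 2, 1, 3, 1, 1, 1, 1, 1, 38]
Period length = 16

16


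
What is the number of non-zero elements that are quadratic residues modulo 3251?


For prime p, the number of non-zero quadratic residues is (p-1)/2.
= (3251-1)/2
= 1625

1625


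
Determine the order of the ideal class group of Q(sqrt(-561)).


K = Q(sqrt(-561)). d mod 4 = 3, so D = disc(K) = 4d = -2244
h(K) equals the number of primitive reduced positive-definite forms (a, b, c) = a*x^2 + b*x*y + c*y^2 with b^2 - 4ac = D,
where reduced means |b| <= a <= c, with b >= 0 whenever |b| = a or a = c, and primitive means gcd(a, b, c) = 1.
Reduced forces 3a^2 <= |D| = 2244, so 1 <= a <= 27; b must have the parity of D, and c = (b^2 - D)/(4a) must be an integer >= a.
Enumerate a = 1..27, b in [-a, a]:
  a=1: (1, 0, 561)  [1]
  a=2: (2, 2, 281)  [1]
  a=3: (3, 0, 187)  [1]
  a=4: none
  a=5: (5, -4, 113), (5, 4, 113)  [2]
  a=6: (6, 6, 95)  [1]
  a=7..9: none
  a=10: (10, -6, 57), (10, 6, 57)  [2]
  a=11: (11, 0, 51)  [1]
  a=12..14: none
  a=15: (15, -6, 38), (15, 6, 38)  [2]
  a=16: none
  a=17: (17, 0, 33)  [1]
  a=18: none
  a=19: (19, -6, 30), (19, 6, 30)  [2]
  a=20..21: none
  a=22: (22, 22, 31)  [1]
  a=23..24: none
  a=25: (25, 16, 25)  [1]
  a=26..27: none
Total reduced forms: 1 + 1 + 1 + 2 + 1 + 2 + 1 + 2 + 1 + 2 + 1 + 1 = 16
h = 16

16


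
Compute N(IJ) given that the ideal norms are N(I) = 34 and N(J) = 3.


N(IJ) = N(I) * N(J)
= 34 * 3
= 102

102


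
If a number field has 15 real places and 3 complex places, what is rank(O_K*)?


By Dirichlet's unit theorem:
rank = r1 + r2 - 1
= 15 + 3 - 1
= 17

17


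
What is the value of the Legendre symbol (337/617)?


p = 617 is prime, so compute (337/617) with the reciprocity algorithm (Jacobi-symbol steps: pull out 2s via (2/n), flip via reciprocity, reduce):
  reciprocity: (337/617) -> +(617/337)
  reduce: (280/337)
  pull out 2: (2/337) = +1  (since 337 mod 8 = 1)
  pull out 2: (2/337) = +1  (since 337 mod 8 = 1)
  pull out 2: (2/337) = +1  (since 337 mod 8 = 1)
  reciprocity: (35/337) -> +(337/35)
  reduce: (22/35)
  pull out 2: (2/35) = -1  (since 35 mod 8 = 3)
  reciprocity: (11/35) -> -(35/11)
  reduce: (2/11)
  pull out 2: (2/11) = -1  (since 11 mod 8 = 3)
  (1/11) = 1
Product of signs = -1
(337/617) = -1

-1


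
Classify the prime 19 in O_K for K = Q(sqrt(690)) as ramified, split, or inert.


K = Q(sqrt(690)). Since d mod 4 = 2, disc(K) = 2760.
Check p | disc: 2760 mod 19 = 5.
p does not divide disc. Compute Legendre symbol (d/p):
6^((19-1)/2) mod 19 = 1
(d/p) = 1, so p splits: (p) = P*P' with e=1, f=1, g=2.
Therefore p is split.

split


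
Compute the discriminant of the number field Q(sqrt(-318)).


For K = Q(sqrt(d)) with d squarefree: disc(K) = d if d = 1 mod 4, and disc(K) = 4d if d = 2 or 3 mod 4.
Here d = -318, and d mod 4 = 2.
d = 2 mod 4, not 1 (O_K = Z[sqrt(d)]), so disc(K) = 4d = 4 * (-318) = -1272

-1272


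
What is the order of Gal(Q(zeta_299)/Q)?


|Gal(Q(zeta_299)/Q)| = phi(299)
= 264

264


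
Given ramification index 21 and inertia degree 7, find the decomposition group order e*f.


|D_P| = e * f
= 21 * 7
= 147

147


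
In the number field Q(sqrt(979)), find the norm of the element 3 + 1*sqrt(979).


N(a + b*sqrt(d)) = a^2 - d*b^2
= (3)^2 - (979)*(1)^2
= 9 - 979
= -970

-970


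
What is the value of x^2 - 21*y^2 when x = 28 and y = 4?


x^2 - d*y^2
= 28^2 - 21*4^2
= 784 - 336
= 448

448


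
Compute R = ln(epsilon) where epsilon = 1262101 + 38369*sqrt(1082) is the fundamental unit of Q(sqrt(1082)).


epsilon = 1262101 + 38369*sqrt(1082)
= 2.5242e+06
R = ln(2.5242e+06)
= 14.7414

14.7414


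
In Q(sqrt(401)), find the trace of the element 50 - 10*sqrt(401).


Tr(a + b*sqrt(d)) = (a + b*sqrt(d)) + (a - b*sqrt(d)) = 2a
= 2 * (50)
= 100

100


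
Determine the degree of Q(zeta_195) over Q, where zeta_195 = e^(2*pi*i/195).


The degree equals Euler's totient phi(195).
195 = 3 * 5 * 13
phi(195) = 96

96


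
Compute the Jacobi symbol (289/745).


Compute (289/745) via quadratic reciprocity:
  reciprocity: (289/745) -> +(745/289)
  reduce: (167/289)
  reciprocity: (167/289) -> +(289/167)
  reduce: (122/167)
  pull out 2: (2/167) = +1  (since 167 mod 8 = 7)
  reciprocity: (61/167) -> +(167/61)
  reduce: (45/61)
  reciprocity: (45/61) -> +(61/45)
  reduce: (16/45)
  pull out 2: (2/45) = -1  (since 45 mod 8 = 5)
  pull out 2: (2/45) = -1  (since 45 mod 8 = 5)
  pull out 2: (2/45) = -1  (since 45 mod 8 = 5)
  pull out 2: (2/45) = -1  (since 45 mod 8 = 5)
  (1/45) = 1
Product of signs = 1

1


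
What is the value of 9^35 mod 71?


p = 71 is prime and the exponent is (p-1)/2 = 35, so by Euler's criterion 9^35 = (9/71) = +1 or -1 mod 71.
Compute by square-and-multiply:
  35 = 32 + 2 + 1 (binary 100011)
  Repeated squaring mod 71: 9^1 = 9, 9^2 = 10, 9^4 = 29, 9^8 = 60, 9^16 = 50, 9^32 = 15
  9^35 = 9^32 * 9^2 * 9^1 = 15 * 10 * 9 mod 71
    15 * 10 = 150 = 8 mod 71
    8 * 9 = 72 = 1 mod 71
  9^35 = 1 mod 71
Result 1: 9 is a quadratic residue mod 71.
9^35 mod 71 = 1

1


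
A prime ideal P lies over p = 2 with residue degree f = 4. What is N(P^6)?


N(P^a) = p^(a*f)
= 2^(6*4)
= 2^24
= 16777216

16777216


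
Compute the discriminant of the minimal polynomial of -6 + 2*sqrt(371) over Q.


The element -6 + 2*sqrt(371) has minimal polynomial:
x^2 + 12*x - 1448
Discriminant = (12)^2 - 4*(-1448)
= 144 + 5792
= 5936

5936


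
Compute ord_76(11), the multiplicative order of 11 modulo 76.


We want ord_76(11), the smallest k >= 1 with 11^k = 1 mod 76.
n = 76 = 2^2 * 19, phi(76) = 36; the order divides phi(n).
Divisors of 36: 1, 2, 3, 4, 6, 9, 12, 18, 36
Repeated squaring mod 76: 11^1 = 11, 11^2 = 45, 11^4 = 49, 11^8 = 45, 11^16 = 49, 11^32 = 45
Test divisors in increasing order:
  k=1: 11^1 = 11 mod 76
  k=2: 11^2 = 45 mod 76
  k=3: 11^3 = 45 * 11 = 39 mod 76
  k=4: 11^4 = 49 mod 76
  k=6: 11^6 = 49 * 45 = 1 mod 76  <- first divisor giving 1
Order = 6

6


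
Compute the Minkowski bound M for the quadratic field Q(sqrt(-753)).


d = -753, d mod 4 = 3, so disc(K) = 4d = -3012; |disc(K)| = 3012
Imaginary quadratic field, so n = 2, s = r2 = 1, r1 = 0
M = (n!/n^n) * (4/pi)^s * sqrt(|disc(K)|) = (2!/2^2) * (4/pi)^1 * sqrt(3012)
= 0.5 * 1.273240 * 54.881691
= 34.9388

34.9388


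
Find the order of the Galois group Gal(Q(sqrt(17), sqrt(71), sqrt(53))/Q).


The 3 square roots of distinct primes are multiplicatively independent over Q,
so [K:Q] = 2^3 and Gal(K/Q) is isomorphic to (Z/2Z)^3.
|Gal| = 2^3 = 8

8
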